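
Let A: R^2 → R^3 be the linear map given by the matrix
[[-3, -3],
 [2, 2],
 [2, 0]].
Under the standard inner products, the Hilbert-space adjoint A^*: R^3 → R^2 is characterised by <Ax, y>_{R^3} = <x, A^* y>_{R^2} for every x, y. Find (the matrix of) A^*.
A^* = A^T =
[[-3, 2, 2],
 [-3, 2, 0]]

For real matrices with standard dot products, the defining identity <Ax, y> = <x, A^* y> gives (Ax)^T y = x^T (A^*) y, i.e. x^T A^T y = x^T (A^*) y. Since this holds for all x, y, we must have A^* = A^T. Therefore
A^* =
[[-3, 2, 2],
 [-3, 2, 0]].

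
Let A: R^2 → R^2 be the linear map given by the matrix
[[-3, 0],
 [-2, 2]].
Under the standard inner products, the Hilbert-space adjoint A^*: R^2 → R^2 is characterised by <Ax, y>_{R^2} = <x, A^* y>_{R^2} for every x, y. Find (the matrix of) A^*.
A^* = A^T =
[[-3, -2],
 [0, 2]]

For real matrices with standard dot products, the defining identity <Ax, y> = <x, A^* y> gives (Ax)^T y = x^T (A^*) y, i.e. x^T A^T y = x^T (A^*) y. Since this holds for all x, y, we must have A^* = A^T. Therefore
A^* =
[[-3, -2],
 [0, 2]].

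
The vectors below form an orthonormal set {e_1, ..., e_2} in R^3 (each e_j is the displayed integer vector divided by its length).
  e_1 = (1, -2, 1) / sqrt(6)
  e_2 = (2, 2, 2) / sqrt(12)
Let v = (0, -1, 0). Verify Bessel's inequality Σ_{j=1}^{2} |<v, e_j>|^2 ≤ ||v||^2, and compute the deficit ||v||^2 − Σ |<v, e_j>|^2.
Σ |<v, e_j>|^2 = 1; ||v||^2 = 1; deficit = 0

Write each e_j = u_j / sqrt(<u_j, u_j>) where u_j is the displayed integer vector. Then <v, e_j> = <v, u_j> / sqrt(<u_j, u_j>), so |<v, e_j>|^2 = <v, u_j>^2 / <u_j, u_j>.
Coefficients: <v, e_1> = 2/sqrt(6), <v, e_2> = -2/sqrt(12).
Square and sum: Σ |<v, e_j>|^2 = 1.
Compute ||v||^2 = v·v = 1.
Deficit = 1 − 1 = 0 ≥ 0, confirming Bessel's inequality. (The deficit equals ||v − Σ <v,e_j> e_j||^2, the squared distance from v to span{e_j}.)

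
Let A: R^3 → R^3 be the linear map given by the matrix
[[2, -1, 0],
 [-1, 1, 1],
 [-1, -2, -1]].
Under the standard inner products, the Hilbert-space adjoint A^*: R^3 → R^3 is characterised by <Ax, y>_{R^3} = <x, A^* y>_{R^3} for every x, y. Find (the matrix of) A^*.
A^* = A^T =
[[2, -1, -1],
 [-1, 1, -2],
 [0, 1, -1]]

For real matrices with standard dot products, the defining identity <Ax, y> = <x, A^* y> gives (Ax)^T y = x^T (A^*) y, i.e. x^T A^T y = x^T (A^*) y. Since this holds for all x, y, we must have A^* = A^T. Therefore
A^* =
[[2, -1, -1],
 [-1, 1, -2],
 [0, 1, -1]].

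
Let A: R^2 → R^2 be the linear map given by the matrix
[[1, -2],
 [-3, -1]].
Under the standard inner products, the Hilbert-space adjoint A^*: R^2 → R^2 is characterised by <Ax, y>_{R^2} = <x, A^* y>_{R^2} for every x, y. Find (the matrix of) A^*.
A^* = A^T =
[[1, -3],
 [-2, -1]]

For real matrices with standard dot products, the defining identity <Ax, y> = <x, A^* y> gives (Ax)^T y = x^T (A^*) y, i.e. x^T A^T y = x^T (A^*) y. Since this holds for all x, y, we must have A^* = A^T. Therefore
A^* =
[[1, -3],
 [-2, -1]].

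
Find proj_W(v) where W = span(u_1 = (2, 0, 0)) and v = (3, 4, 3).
proj_W(v) = (3, 0, 0)

Set up U = [u_1 | ... | u_1] ∈ R^(3×1). The projector onto W = col(U) is P = U (U^T U)^(-1) U^T.
Compute U^T U =
  [4],
and U^T v = (6).
Solve U^T U · c = U^T v for the coefficients: c = (3/2). The projection is proj_W(v) = U c.
Check: (v - proj_W(v)) · u_1 = 0  (should be 0).
Result: proj_W(v) = (3, 0, 0).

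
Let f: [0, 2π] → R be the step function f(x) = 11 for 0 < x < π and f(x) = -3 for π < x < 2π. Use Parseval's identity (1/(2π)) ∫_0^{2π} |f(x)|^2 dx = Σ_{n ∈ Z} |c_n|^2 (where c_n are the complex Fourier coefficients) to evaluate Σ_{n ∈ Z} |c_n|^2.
Σ |c_n|^2 = 65

Parseval equates the L^2 energy of f (normalised by 1/(2π)) with the ℓ^2 sum of its Fourier coefficients: (1/(2π)) ∫_0^{2π} |f|^2 = Σ |c_n|^2.
Compute the left side: (1/(2π)) [∫_0^π 11^2 dx + ∫_π^{2π} (-3)^2 dx] = (1/(2π)) · (121π + 9π) = (121 + 9)/2 = 65.
So Σ_{n ∈ Z} |c_n|^2 = 65.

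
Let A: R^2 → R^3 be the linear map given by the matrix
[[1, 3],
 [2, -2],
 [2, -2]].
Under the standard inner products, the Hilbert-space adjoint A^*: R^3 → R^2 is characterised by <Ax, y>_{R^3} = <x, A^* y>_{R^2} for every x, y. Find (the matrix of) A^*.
A^* = A^T =
[[1, 2, 2],
 [3, -2, -2]]

For real matrices with standard dot products, the defining identity <Ax, y> = <x, A^* y> gives (Ax)^T y = x^T (A^*) y, i.e. x^T A^T y = x^T (A^*) y. Since this holds for all x, y, we must have A^* = A^T. Therefore
A^* =
[[1, 2, 2],
 [3, -2, -2]].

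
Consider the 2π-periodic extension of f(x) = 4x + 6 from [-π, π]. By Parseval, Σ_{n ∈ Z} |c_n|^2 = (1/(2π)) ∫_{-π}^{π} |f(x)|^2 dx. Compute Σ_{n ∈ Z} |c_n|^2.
Σ |c_n|^2 = 16π^2/3 + 36

Expand and integrate term by term over [-π, π]:
  ∫ (4x)^2 dx = 16·(2π^3/3); ∫ 2·4·(6)·x dx = 0 (odd integrand); ∫ 6^2 dx = 36·2π.
So (1/(2π)) ∫_{-π}^{π} (4x + 6)^2 dx = 16π^2/3 + 36 = 16π^2/3 + 36.
Parseval ⇒ Σ |c_n|^2 = 16π^2/3 + 36.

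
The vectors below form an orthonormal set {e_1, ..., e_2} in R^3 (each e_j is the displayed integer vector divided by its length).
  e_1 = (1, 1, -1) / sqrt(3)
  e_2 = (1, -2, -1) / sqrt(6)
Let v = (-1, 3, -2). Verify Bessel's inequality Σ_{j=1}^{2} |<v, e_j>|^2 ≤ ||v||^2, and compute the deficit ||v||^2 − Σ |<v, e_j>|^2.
Σ |<v, e_j>|^2 = 19/2; ||v||^2 = 14; deficit = 9/2

Write each e_j = u_j / sqrt(<u_j, u_j>) where u_j is the displayed integer vector. Then <v, e_j> = <v, u_j> / sqrt(<u_j, u_j>), so |<v, e_j>|^2 = <v, u_j>^2 / <u_j, u_j>.
Coefficients: <v, e_1> = 4/sqrt(3), <v, e_2> = -5/sqrt(6).
Square and sum: Σ |<v, e_j>|^2 = 19/2.
Compute ||v||^2 = v·v = 14.
Deficit = 14 − 19/2 = 9/2 ≥ 0, confirming Bessel's inequality. (The deficit equals ||v − Σ <v,e_j> e_j||^2, the squared distance from v to span{e_j}.)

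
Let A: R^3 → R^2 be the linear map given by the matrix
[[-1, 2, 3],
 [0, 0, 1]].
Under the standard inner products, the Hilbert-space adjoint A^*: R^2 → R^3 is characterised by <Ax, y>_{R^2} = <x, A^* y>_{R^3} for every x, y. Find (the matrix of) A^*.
A^* = A^T =
[[-1, 0],
 [2, 0],
 [3, 1]]

For real matrices with standard dot products, the defining identity <Ax, y> = <x, A^* y> gives (Ax)^T y = x^T (A^*) y, i.e. x^T A^T y = x^T (A^*) y. Since this holds for all x, y, we must have A^* = A^T. Therefore
A^* =
[[-1, 0],
 [2, 0],
 [3, 1]].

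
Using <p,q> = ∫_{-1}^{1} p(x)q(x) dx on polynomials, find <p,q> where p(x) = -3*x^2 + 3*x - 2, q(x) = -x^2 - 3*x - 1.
<p,q> = 38/15

Expand the product: p(x)·q(x) = 3*x^4 + 6*x^3 - 4*x^2 + 3*x + 2.
∫_{-1}^{1} of each monomial x^k gives [2/(k+1) if k even, 0 if k odd]. Integrating term-by-term (or equivalently evaluating the antiderivative F(x) = 3*x^5/5 + 3*x^4/2 - 4*x^3/3 + 3*x^2/2 + 2*x at the endpoints):
  F(1) − F(−1) = 64/15 − (26/15) = 38/15.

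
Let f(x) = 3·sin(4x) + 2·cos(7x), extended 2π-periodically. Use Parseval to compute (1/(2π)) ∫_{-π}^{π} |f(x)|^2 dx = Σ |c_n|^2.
Σ |c_n|^2 = 13/2

Expand |f|^2 and use orthogonality of {sin(nx), cos(mx)} on [-π, π]:
  ∫_{-π}^{π} sin(nx)^2 dx = π, ∫ cos(mx)^2 dx = π, and cross terms integrate to 0.
So ∫_{-π}^{π} f(x)^2 dx = 3^2 · π + 2^2 · π = (9 + 4)π.
Divide by 2π: (9 + 4)/2 = 13/2.
By Parseval, this equals Σ |c_n|^2.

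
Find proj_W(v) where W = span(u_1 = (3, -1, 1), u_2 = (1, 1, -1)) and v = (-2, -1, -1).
proj_W(v) = (-2, 0, 0)

Set up U = [u_1 | ... | u_2] ∈ R^(3×2). The projector onto W = col(U) is P = U (U^T U)^(-1) U^T.
Compute U^T U =
  [11, 1]
  [1, 3],
and U^T v = (-6, -2).
Solve U^T U · c = U^T v for the coefficients: c = (-1/2, -1/2). The projection is proj_W(v) = U c.
Check: (v - proj_W(v)) · u_1 = 0  (should be 0).
Check: (v - proj_W(v)) · u_2 = 0  (should be 0).
Result: proj_W(v) = (-2, 0, 0).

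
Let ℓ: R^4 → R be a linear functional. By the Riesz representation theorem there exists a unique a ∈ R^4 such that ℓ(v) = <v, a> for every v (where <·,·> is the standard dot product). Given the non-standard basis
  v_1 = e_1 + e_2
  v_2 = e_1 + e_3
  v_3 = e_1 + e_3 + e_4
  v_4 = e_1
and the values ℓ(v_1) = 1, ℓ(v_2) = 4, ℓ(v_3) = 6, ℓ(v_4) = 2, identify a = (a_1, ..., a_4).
a = (2, -1, 2, 2)

Write a = (a_1, ..., a_4) in the standard basis. For each basis vector v_i, ℓ(v_i) = <v_i, a> is a linear equation in the a_j's. Collect the n equations into a matrix system V a = ℓ, where row i of V is v_i (expressed in the standard basis). Since V is invertible (lower-triangular with 1s on the diagonal, up to permutation), solve by back-substitution:
  V =
[[1, 1, 0, 0],
 [1, 0, 1, 0],
 [1, 0, 1, 1],
 [1, 0, 0, 0]]
  V a = (1, 4, 6, 2)
Solving gives a = (2, -1, 2, 2).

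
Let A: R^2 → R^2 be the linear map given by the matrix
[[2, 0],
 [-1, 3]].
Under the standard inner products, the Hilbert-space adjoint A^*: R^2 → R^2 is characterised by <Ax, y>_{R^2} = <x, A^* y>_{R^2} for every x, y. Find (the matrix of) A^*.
A^* = A^T =
[[2, -1],
 [0, 3]]

For real matrices with standard dot products, the defining identity <Ax, y> = <x, A^* y> gives (Ax)^T y = x^T (A^*) y, i.e. x^T A^T y = x^T (A^*) y. Since this holds for all x, y, we must have A^* = A^T. Therefore
A^* =
[[2, -1],
 [0, 3]].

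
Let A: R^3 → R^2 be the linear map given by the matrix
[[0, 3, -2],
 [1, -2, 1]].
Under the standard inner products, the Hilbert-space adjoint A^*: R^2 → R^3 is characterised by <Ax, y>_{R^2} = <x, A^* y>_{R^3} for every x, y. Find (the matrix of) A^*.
A^* = A^T =
[[0, 1],
 [3, -2],
 [-2, 1]]

For real matrices with standard dot products, the defining identity <Ax, y> = <x, A^* y> gives (Ax)^T y = x^T (A^*) y, i.e. x^T A^T y = x^T (A^*) y. Since this holds for all x, y, we must have A^* = A^T. Therefore
A^* =
[[0, 1],
 [3, -2],
 [-2, 1]].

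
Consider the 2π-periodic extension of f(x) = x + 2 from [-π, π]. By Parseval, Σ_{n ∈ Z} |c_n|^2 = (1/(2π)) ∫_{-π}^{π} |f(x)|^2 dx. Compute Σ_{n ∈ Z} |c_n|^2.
Σ |c_n|^2 = π^2/3 + 4

Expand and integrate term by term over [-π, π]:
  ∫ (x)^2 dx = 1·(2π^3/3); ∫ 2·1·(2)·x dx = 0 (odd integrand); ∫ 2^2 dx = 4·2π.
So (1/(2π)) ∫_{-π}^{π} (x + 2)^2 dx = 1π^2/3 + 4 = π^2/3 + 4.
Parseval ⇒ Σ |c_n|^2 = π^2/3 + 4.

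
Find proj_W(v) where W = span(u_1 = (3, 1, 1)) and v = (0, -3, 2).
proj_W(v) = (-3/11, -1/11, -1/11)

Set up U = [u_1 | ... | u_1] ∈ R^(3×1). The projector onto W = col(U) is P = U (U^T U)^(-1) U^T.
Compute U^T U =
  [11],
and U^T v = (-1).
Solve U^T U · c = U^T v for the coefficients: c = (-1/11). The projection is proj_W(v) = U c.
Check: (v - proj_W(v)) · u_1 = 0  (should be 0).
Result: proj_W(v) = (-3/11, -1/11, -1/11).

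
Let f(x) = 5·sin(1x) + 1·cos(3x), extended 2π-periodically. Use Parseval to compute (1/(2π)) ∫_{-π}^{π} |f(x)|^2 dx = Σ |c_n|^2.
Σ |c_n|^2 = 13

Expand |f|^2 and use orthogonality of {sin(nx), cos(mx)} on [-π, π]:
  ∫_{-π}^{π} sin(nx)^2 dx = π, ∫ cos(mx)^2 dx = π, and cross terms integrate to 0.
So ∫_{-π}^{π} f(x)^2 dx = 5^2 · π + 1^2 · π = (25 + 1)π.
Divide by 2π: (25 + 1)/2 = 13.
By Parseval, this equals Σ |c_n|^2.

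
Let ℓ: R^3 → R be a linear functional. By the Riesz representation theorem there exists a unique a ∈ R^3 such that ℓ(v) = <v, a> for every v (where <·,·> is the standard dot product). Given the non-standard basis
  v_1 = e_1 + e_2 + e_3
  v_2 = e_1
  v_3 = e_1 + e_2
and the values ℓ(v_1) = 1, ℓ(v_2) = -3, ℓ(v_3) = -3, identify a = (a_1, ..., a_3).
a = (-3, 0, 4)

Write a = (a_1, ..., a_3) in the standard basis. For each basis vector v_i, ℓ(v_i) = <v_i, a> is a linear equation in the a_j's. Collect the n equations into a matrix system V a = ℓ, where row i of V is v_i (expressed in the standard basis). Since V is invertible (lower-triangular with 1s on the diagonal, up to permutation), solve by back-substitution:
  V =
[[1, 1, 1],
 [1, 0, 0],
 [1, 1, 0]]
  V a = (1, -3, -3)
Solving gives a = (-3, 0, 4).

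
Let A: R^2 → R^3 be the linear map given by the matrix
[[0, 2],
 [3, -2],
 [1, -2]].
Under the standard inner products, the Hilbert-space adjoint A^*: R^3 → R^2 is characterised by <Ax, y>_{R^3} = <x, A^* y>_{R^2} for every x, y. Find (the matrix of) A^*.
A^* = A^T =
[[0, 3, 1],
 [2, -2, -2]]

For real matrices with standard dot products, the defining identity <Ax, y> = <x, A^* y> gives (Ax)^T y = x^T (A^*) y, i.e. x^T A^T y = x^T (A^*) y. Since this holds for all x, y, we must have A^* = A^T. Therefore
A^* =
[[0, 3, 1],
 [2, -2, -2]].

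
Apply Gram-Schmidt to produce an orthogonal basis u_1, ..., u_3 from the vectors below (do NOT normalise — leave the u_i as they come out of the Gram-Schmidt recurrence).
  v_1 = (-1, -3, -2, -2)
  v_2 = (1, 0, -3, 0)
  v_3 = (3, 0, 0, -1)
Orthogonal basis:
  u_1 = (-1, -3, -2, -2)
  u_2 = (23/18, 5/6, -22/9, 5/9)
  u_3 = (381/155, -15/31, 127/155, -41/31)

Apply the Gram-Schmidt recurrence
  u_1 = v_1
  u_i = v_i − Σ_{j<i} ((v_i · u_j) / (u_j · u_j)) · u_j.

Step by step this gives:
  u_1 = (-1, -3, -2, -2)
  u_2 = (23/18, 5/6, -22/9, 5/9)
  u_3 = (381/155, -15/31, 127/155, -41/31)

Orthogonality check:
  u_2 · u_1 = 0 (should be 0)
  u_3 · u_1 = 0 (should be 0)
  u_3 · u_2 = 0 (should be 0)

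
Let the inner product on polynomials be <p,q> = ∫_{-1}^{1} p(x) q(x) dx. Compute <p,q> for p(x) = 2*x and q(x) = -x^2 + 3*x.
<p,q> = 4

Expand the product: p(x)·q(x) = -2*x^3 + 6*x^2.
∫_{-1}^{1} of each monomial x^k gives [2/(k+1) if k even, 0 if k odd]. Integrating term-by-term (or equivalently evaluating the antiderivative F(x) = -x^4/2 + 2*x^3 at the endpoints):
  F(1) − F(−1) = 3/2 − (-5/2) = 4.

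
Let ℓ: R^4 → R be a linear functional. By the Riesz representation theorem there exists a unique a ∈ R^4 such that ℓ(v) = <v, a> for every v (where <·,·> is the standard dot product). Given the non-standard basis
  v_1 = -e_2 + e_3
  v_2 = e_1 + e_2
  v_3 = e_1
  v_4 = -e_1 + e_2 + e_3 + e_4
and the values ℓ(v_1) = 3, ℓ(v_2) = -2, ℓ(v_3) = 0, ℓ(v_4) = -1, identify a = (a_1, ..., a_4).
a = (0, -2, 1, 0)

Write a = (a_1, ..., a_4) in the standard basis. For each basis vector v_i, ℓ(v_i) = <v_i, a> is a linear equation in the a_j's. Collect the n equations into a matrix system V a = ℓ, where row i of V is v_i (expressed in the standard basis). Since V is invertible (lower-triangular with 1s on the diagonal, up to permutation), solve by back-substitution:
  V =
[[0, -1, 1, 0],
 [1, 1, 0, 0],
 [1, 0, 0, 0],
 [-1, 1, 1, 1]]
  V a = (3, -2, 0, -1)
Solving gives a = (0, -2, 1, 0).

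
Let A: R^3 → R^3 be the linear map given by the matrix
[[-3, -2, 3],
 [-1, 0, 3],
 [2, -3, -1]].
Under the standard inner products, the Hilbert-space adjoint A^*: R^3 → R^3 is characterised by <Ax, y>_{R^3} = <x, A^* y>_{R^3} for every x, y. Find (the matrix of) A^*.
A^* = A^T =
[[-3, -1, 2],
 [-2, 0, -3],
 [3, 3, -1]]

For real matrices with standard dot products, the defining identity <Ax, y> = <x, A^* y> gives (Ax)^T y = x^T (A^*) y, i.e. x^T A^T y = x^T (A^*) y. Since this holds for all x, y, we must have A^* = A^T. Therefore
A^* =
[[-3, -1, 2],
 [-2, 0, -3],
 [3, 3, -1]].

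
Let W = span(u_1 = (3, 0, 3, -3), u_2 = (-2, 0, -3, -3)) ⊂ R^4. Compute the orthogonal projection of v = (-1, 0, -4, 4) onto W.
proj_W(v) = (-85/31, 0, -79/31, 115/31)

Set up U = [u_1 | ... | u_2] ∈ R^(4×2). The projector onto W = col(U) is P = U (U^T U)^(-1) U^T.
Compute U^T U =
  [27, -6]
  [-6, 22],
and U^T v = (-27, 2).
Solve U^T U · c = U^T v for the coefficients: c = (-97/93, -6/31). The projection is proj_W(v) = U c.
Check: (v - proj_W(v)) · u_1 = 0  (should be 0).
Check: (v - proj_W(v)) · u_2 = 0  (should be 0).
Result: proj_W(v) = (-85/31, 0, -79/31, 115/31).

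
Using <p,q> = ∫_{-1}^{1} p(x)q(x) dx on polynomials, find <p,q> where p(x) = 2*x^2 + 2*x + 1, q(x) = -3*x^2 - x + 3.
<p,q> = 64/15

Expand the product: p(x)·q(x) = -6*x^4 - 8*x^3 + x^2 + 5*x + 3.
∫_{-1}^{1} of each monomial x^k gives [2/(k+1) if k even, 0 if k odd]. Integrating term-by-term (or equivalently evaluating the antiderivative F(x) = -6*x^5/5 - 2*x^4 + x^3/3 + 5*x^2/2 + 3*x at the endpoints):
  F(1) − F(−1) = 79/30 − (-49/30) = 64/15.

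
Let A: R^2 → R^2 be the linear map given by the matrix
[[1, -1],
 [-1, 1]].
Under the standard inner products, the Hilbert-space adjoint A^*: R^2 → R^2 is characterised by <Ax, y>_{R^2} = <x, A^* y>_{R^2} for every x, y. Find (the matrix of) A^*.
A^* = A^T =
[[1, -1],
 [-1, 1]]

For real matrices with standard dot products, the defining identity <Ax, y> = <x, A^* y> gives (Ax)^T y = x^T (A^*) y, i.e. x^T A^T y = x^T (A^*) y. Since this holds for all x, y, we must have A^* = A^T. Therefore
A^* =
[[1, -1],
 [-1, 1]].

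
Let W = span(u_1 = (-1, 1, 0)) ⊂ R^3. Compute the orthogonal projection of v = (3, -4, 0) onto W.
proj_W(v) = (7/2, -7/2, 0)

Set up U = [u_1 | ... | u_1] ∈ R^(3×1). The projector onto W = col(U) is P = U (U^T U)^(-1) U^T.
Compute U^T U =
  [2],
and U^T v = (-7).
Solve U^T U · c = U^T v for the coefficients: c = (-7/2). The projection is proj_W(v) = U c.
Check: (v - proj_W(v)) · u_1 = 0  (should be 0).
Result: proj_W(v) = (7/2, -7/2, 0).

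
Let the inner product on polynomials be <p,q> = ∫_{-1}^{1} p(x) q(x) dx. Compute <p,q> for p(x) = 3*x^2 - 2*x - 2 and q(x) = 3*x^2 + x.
<p,q> = -26/15

Expand the product: p(x)·q(x) = 9*x^4 - 3*x^3 - 8*x^2 - 2*x.
∫_{-1}^{1} of each monomial x^k gives [2/(k+1) if k even, 0 if k odd]. Integrating term-by-term (or equivalently evaluating the antiderivative F(x) = 9*x^5/5 - 3*x^4/4 - 8*x^3/3 - x^2 at the endpoints):
  F(1) − F(−1) = -157/60 − (-53/60) = -26/15.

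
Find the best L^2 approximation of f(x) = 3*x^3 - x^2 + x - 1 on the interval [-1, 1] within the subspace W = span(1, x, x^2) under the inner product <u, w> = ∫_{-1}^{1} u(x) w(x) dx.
g(x) = -x^2 + 14*x/5 - 1

The best approximation g ∈ W is the orthogonal projection of f onto W. Writing g = a_0 + a_1 x + a_2 x^2, the coefficients solve the normal equations G · a = b where
  G_{ij} = <φ_i, φ_j> and b_i = <f, φ_i>, with φ_0 = 1, φ_1 = x, φ_2 = x^2.
G =
  [2, 0, 2/3]
  [0, 2/3, 0]
  [2/3, 0, 2/5],
b = (-8/3, 28/15, -16/15).
Solving gives a_0 = -1, a_1 = 14/5, a_2 = -1, so
  g(x) = -x^2 + 14*x/5 - 1.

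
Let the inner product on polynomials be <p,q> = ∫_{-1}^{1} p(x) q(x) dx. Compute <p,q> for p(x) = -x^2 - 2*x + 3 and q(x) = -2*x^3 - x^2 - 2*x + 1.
<p,q> = 8

Expand the product: p(x)·q(x) = 2*x^5 + 5*x^4 - 2*x^3 - 8*x + 3.
∫_{-1}^{1} of each monomial x^k gives [2/(k+1) if k even, 0 if k odd]. Integrating term-by-term (or equivalently evaluating the antiderivative F(x) = x^6/3 + x^5 - x^4/2 - 4*x^2 + 3*x at the endpoints):
  F(1) − F(−1) = -1/6 − (-49/6) = 8.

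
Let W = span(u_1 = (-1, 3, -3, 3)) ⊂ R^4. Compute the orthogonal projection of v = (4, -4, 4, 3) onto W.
proj_W(v) = (19/28, -57/28, 57/28, -57/28)

Set up U = [u_1 | ... | u_1] ∈ R^(4×1). The projector onto W = col(U) is P = U (U^T U)^(-1) U^T.
Compute U^T U =
  [28],
and U^T v = (-19).
Solve U^T U · c = U^T v for the coefficients: c = (-19/28). The projection is proj_W(v) = U c.
Check: (v - proj_W(v)) · u_1 = 0  (should be 0).
Result: proj_W(v) = (19/28, -57/28, 57/28, -57/28).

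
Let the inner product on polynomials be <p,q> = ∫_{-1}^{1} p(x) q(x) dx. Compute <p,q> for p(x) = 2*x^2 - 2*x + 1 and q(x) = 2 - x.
<p,q> = 8

Expand the product: p(x)·q(x) = -2*x^3 + 6*x^2 - 5*x + 2.
∫_{-1}^{1} of each monomial x^k gives [2/(k+1) if k even, 0 if k odd]. Integrating term-by-term (or equivalently evaluating the antiderivative F(x) = -x^4/2 + 2*x^3 - 5*x^2/2 + 2*x at the endpoints):
  F(1) − F(−1) = 1 − (-7) = 8.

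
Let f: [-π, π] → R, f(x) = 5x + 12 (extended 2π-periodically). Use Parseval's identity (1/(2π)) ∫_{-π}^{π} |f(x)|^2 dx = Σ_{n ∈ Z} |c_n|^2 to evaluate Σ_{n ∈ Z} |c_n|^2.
Σ |c_n|^2 = 25π^2/3 + 144

Expand and integrate term by term over [-π, π]:
  ∫ (5x)^2 dx = 25·(2π^3/3); ∫ 2·5·(12)·x dx = 0 (odd integrand); ∫ 12^2 dx = 144·2π.
So (1/(2π)) ∫_{-π}^{π} (5x + 12)^2 dx = 25π^2/3 + 144 = 25π^2/3 + 144.
Parseval ⇒ Σ |c_n|^2 = 25π^2/3 + 144.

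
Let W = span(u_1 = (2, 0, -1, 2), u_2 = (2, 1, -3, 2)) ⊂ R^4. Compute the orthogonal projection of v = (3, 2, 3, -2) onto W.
proj_W(v) = (6/41, -34/41, 65/41, 6/41)

Set up U = [u_1 | ... | u_2] ∈ R^(4×2). The projector onto W = col(U) is P = U (U^T U)^(-1) U^T.
Compute U^T U =
  [9, 11]
  [11, 18],
and U^T v = (-1, -5).
Solve U^T U · c = U^T v for the coefficients: c = (37/41, -34/41). The projection is proj_W(v) = U c.
Check: (v - proj_W(v)) · u_1 = 0  (should be 0).
Check: (v - proj_W(v)) · u_2 = 0  (should be 0).
Result: proj_W(v) = (6/41, -34/41, 65/41, 6/41).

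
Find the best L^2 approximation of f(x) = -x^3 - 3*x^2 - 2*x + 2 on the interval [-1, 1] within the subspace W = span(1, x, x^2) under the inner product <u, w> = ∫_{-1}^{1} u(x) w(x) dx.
g(x) = -3*x^2 - 13*x/5 + 2

The best approximation g ∈ W is the orthogonal projection of f onto W. Writing g = a_0 + a_1 x + a_2 x^2, the coefficients solve the normal equations G · a = b where
  G_{ij} = <φ_i, φ_j> and b_i = <f, φ_i>, with φ_0 = 1, φ_1 = x, φ_2 = x^2.
G =
  [2, 0, 2/3]
  [0, 2/3, 0]
  [2/3, 0, 2/5],
b = (2, -26/15, 2/15).
Solving gives a_0 = 2, a_1 = -13/5, a_2 = -3, so
  g(x) = -3*x^2 - 13*x/5 + 2.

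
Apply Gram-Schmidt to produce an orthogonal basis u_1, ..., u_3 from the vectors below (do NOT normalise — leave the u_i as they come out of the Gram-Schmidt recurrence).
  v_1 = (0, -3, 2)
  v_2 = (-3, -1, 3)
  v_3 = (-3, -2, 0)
Orthogonal basis:
  u_1 = (0, -3, 2)
  u_2 = (-3, 14/13, 21/13)
  u_3 = (-231/166, -99/83, -297/166)

Apply the Gram-Schmidt recurrence
  u_1 = v_1
  u_i = v_i − Σ_{j<i} ((v_i · u_j) / (u_j · u_j)) · u_j.

Step by step this gives:
  u_1 = (0, -3, 2)
  u_2 = (-3, 14/13, 21/13)
  u_3 = (-231/166, -99/83, -297/166)

Orthogonality check:
  u_2 · u_1 = 0 (should be 0)
  u_3 · u_1 = 0 (should be 0)
  u_3 · u_2 = 0 (should be 0)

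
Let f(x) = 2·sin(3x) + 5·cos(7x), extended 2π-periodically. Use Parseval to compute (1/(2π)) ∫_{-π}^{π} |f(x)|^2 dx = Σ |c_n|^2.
Σ |c_n|^2 = 29/2

Expand |f|^2 and use orthogonality of {sin(nx), cos(mx)} on [-π, π]:
  ∫_{-π}^{π} sin(nx)^2 dx = π, ∫ cos(mx)^2 dx = π, and cross terms integrate to 0.
So ∫_{-π}^{π} f(x)^2 dx = 2^2 · π + 5^2 · π = (4 + 25)π.
Divide by 2π: (4 + 25)/2 = 29/2.
By Parseval, this equals Σ |c_n|^2.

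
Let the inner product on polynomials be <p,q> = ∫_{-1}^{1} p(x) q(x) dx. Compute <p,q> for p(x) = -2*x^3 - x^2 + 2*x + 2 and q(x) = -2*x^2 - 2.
<p,q> = -128/15

Expand the product: p(x)·q(x) = 4*x^5 + 2*x^4 - 2*x^2 - 4*x - 4.
∫_{-1}^{1} of each monomial x^k gives [2/(k+1) if k even, 0 if k odd]. Integrating term-by-term (or equivalently evaluating the antiderivative F(x) = 2*x^6/3 + 2*x^5/5 - 2*x^3/3 - 2*x^2 - 4*x at the endpoints):
  F(1) − F(−1) = -28/5 − (44/15) = -128/15.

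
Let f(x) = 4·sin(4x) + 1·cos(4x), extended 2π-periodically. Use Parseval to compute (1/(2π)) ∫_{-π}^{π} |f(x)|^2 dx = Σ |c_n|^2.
Σ |c_n|^2 = 17/2

Expand |f|^2 and use orthogonality of {sin(nx), cos(mx)} on [-π, π]:
  ∫_{-π}^{π} sin(nx)^2 dx = π, ∫ cos(mx)^2 dx = π, and cross terms integrate to 0.
So ∫_{-π}^{π} f(x)^2 dx = 4^2 · π + 1^2 · π = (16 + 1)π.
Divide by 2π: (16 + 1)/2 = 17/2.
By Parseval, this equals Σ |c_n|^2.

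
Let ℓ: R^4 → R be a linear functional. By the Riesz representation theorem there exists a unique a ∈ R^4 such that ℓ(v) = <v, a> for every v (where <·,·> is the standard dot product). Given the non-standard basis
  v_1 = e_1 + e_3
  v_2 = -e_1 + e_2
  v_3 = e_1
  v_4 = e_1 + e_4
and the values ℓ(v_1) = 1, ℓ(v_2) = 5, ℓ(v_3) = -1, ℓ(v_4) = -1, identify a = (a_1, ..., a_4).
a = (-1, 4, 2, 0)

Write a = (a_1, ..., a_4) in the standard basis. For each basis vector v_i, ℓ(v_i) = <v_i, a> is a linear equation in the a_j's. Collect the n equations into a matrix system V a = ℓ, where row i of V is v_i (expressed in the standard basis). Since V is invertible (lower-triangular with 1s on the diagonal, up to permutation), solve by back-substitution:
  V =
[[1, 0, 1, 0],
 [-1, 1, 0, 0],
 [1, 0, 0, 0],
 [1, 0, 0, 1]]
  V a = (1, 5, -1, -1)
Solving gives a = (-1, 4, 2, 0).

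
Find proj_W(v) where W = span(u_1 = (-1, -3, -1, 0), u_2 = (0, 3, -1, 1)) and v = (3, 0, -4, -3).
proj_W(v) = (-1/3, 0, -2/3, 1/3)

Set up U = [u_1 | ... | u_2] ∈ R^(4×2). The projector onto W = col(U) is P = U (U^T U)^(-1) U^T.
Compute U^T U =
  [11, -8]
  [-8, 11],
and U^T v = (1, 1).
Solve U^T U · c = U^T v for the coefficients: c = (1/3, 1/3). The projection is proj_W(v) = U c.
Check: (v - proj_W(v)) · u_1 = 0  (should be 0).
Check: (v - proj_W(v)) · u_2 = 0  (should be 0).
Result: proj_W(v) = (-1/3, 0, -2/3, 1/3).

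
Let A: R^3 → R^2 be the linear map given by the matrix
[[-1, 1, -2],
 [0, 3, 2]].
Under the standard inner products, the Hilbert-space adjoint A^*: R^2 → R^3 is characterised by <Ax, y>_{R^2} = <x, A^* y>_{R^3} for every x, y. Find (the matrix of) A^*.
A^* = A^T =
[[-1, 0],
 [1, 3],
 [-2, 2]]

For real matrices with standard dot products, the defining identity <Ax, y> = <x, A^* y> gives (Ax)^T y = x^T (A^*) y, i.e. x^T A^T y = x^T (A^*) y. Since this holds for all x, y, we must have A^* = A^T. Therefore
A^* =
[[-1, 0],
 [1, 3],
 [-2, 2]].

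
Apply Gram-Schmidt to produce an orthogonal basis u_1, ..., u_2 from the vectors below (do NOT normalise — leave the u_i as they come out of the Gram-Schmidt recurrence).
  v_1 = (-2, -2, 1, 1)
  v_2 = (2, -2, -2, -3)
Orthogonal basis:
  u_1 = (-2, -2, 1, 1)
  u_2 = (1, -3, -3/2, -5/2)

Apply the Gram-Schmidt recurrence
  u_1 = v_1
  u_i = v_i − Σ_{j<i} ((v_i · u_j) / (u_j · u_j)) · u_j.

Step by step this gives:
  u_1 = (-2, -2, 1, 1)
  u_2 = (1, -3, -3/2, -5/2)

Orthogonality check:
  u_2 · u_1 = 0 (should be 0)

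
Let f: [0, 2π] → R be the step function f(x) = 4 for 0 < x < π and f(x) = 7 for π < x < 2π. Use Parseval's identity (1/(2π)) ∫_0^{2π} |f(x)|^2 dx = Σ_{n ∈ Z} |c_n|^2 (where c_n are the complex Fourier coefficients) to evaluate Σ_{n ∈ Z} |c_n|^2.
Σ |c_n|^2 = 65/2

Parseval equates the L^2 energy of f (normalised by 1/(2π)) with the ℓ^2 sum of its Fourier coefficients: (1/(2π)) ∫_0^{2π} |f|^2 = Σ |c_n|^2.
Compute the left side: (1/(2π)) [∫_0^π 4^2 dx + ∫_π^{2π} 7^2 dx] = (1/(2π)) · (16π + 49π) = (16 + 49)/2 = 65/2.
So Σ_{n ∈ Z} |c_n|^2 = 65/2.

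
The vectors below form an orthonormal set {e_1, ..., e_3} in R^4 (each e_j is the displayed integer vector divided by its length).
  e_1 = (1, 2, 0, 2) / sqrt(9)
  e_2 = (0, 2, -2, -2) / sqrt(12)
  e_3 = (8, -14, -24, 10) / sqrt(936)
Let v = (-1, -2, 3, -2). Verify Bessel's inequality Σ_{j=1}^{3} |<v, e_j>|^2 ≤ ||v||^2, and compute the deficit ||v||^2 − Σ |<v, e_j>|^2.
Σ |<v, e_j>|^2 = 228/13; ||v||^2 = 18; deficit = 6/13

Write each e_j = u_j / sqrt(<u_j, u_j>) where u_j is the displayed integer vector. Then <v, e_j> = <v, u_j> / sqrt(<u_j, u_j>), so |<v, e_j>|^2 = <v, u_j>^2 / <u_j, u_j>.
Coefficients: <v, e_1> = -9/sqrt(9), <v, e_2> = -6/sqrt(12), <v, e_3> = -72/sqrt(936).
Square and sum: Σ |<v, e_j>|^2 = 228/13.
Compute ||v||^2 = v·v = 18.
Deficit = 18 − 228/13 = 6/13 ≥ 0, confirming Bessel's inequality. (The deficit equals ||v − Σ <v,e_j> e_j||^2, the squared distance from v to span{e_j}.)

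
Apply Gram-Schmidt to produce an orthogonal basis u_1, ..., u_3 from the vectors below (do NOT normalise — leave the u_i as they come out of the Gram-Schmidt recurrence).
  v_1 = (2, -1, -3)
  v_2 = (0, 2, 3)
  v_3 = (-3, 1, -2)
Orthogonal basis:
  u_1 = (2, -1, -3)
  u_2 = (11/7, 17/14, 9/14)
  u_3 = (-69/61, 138/61, -92/61)

Apply the Gram-Schmidt recurrence
  u_1 = v_1
  u_i = v_i − Σ_{j<i} ((v_i · u_j) / (u_j · u_j)) · u_j.

Step by step this gives:
  u_1 = (2, -1, -3)
  u_2 = (11/7, 17/14, 9/14)
  u_3 = (-69/61, 138/61, -92/61)

Orthogonality check:
  u_2 · u_1 = 0 (should be 0)
  u_3 · u_1 = 0 (should be 0)
  u_3 · u_2 = 0 (should be 0)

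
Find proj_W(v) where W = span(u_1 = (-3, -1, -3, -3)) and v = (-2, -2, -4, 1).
proj_W(v) = (-51/28, -17/28, -51/28, -51/28)

Set up U = [u_1 | ... | u_1] ∈ R^(4×1). The projector onto W = col(U) is P = U (U^T U)^(-1) U^T.
Compute U^T U =
  [28],
and U^T v = (17).
Solve U^T U · c = U^T v for the coefficients: c = (17/28). The projection is proj_W(v) = U c.
Check: (v - proj_W(v)) · u_1 = 0  (should be 0).
Result: proj_W(v) = (-51/28, -17/28, -51/28, -51/28).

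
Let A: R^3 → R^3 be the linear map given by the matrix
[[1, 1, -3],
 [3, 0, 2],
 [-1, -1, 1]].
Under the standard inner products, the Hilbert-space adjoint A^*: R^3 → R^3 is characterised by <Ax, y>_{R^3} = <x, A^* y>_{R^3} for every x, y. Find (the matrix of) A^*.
A^* = A^T =
[[1, 3, -1],
 [1, 0, -1],
 [-3, 2, 1]]

For real matrices with standard dot products, the defining identity <Ax, y> = <x, A^* y> gives (Ax)^T y = x^T (A^*) y, i.e. x^T A^T y = x^T (A^*) y. Since this holds for all x, y, we must have A^* = A^T. Therefore
A^* =
[[1, 3, -1],
 [1, 0, -1],
 [-3, 2, 1]].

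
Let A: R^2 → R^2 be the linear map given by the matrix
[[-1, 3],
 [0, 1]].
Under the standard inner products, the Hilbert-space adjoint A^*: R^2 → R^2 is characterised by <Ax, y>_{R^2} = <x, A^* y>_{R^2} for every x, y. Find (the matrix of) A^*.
A^* = A^T =
[[-1, 0],
 [3, 1]]

For real matrices with standard dot products, the defining identity <Ax, y> = <x, A^* y> gives (Ax)^T y = x^T (A^*) y, i.e. x^T A^T y = x^T (A^*) y. Since this holds for all x, y, we must have A^* = A^T. Therefore
A^* =
[[-1, 0],
 [3, 1]].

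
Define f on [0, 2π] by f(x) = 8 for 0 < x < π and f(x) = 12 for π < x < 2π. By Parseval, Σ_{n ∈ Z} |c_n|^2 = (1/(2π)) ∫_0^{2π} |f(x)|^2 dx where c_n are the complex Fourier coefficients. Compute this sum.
Σ |c_n|^2 = 104

Parseval equates the L^2 energy of f (normalised by 1/(2π)) with the ℓ^2 sum of its Fourier coefficients: (1/(2π)) ∫_0^{2π} |f|^2 = Σ |c_n|^2.
Compute the left side: (1/(2π)) [∫_0^π 8^2 dx + ∫_π^{2π} 12^2 dx] = (1/(2π)) · (64π + 144π) = (64 + 144)/2 = 104.
So Σ_{n ∈ Z} |c_n|^2 = 104.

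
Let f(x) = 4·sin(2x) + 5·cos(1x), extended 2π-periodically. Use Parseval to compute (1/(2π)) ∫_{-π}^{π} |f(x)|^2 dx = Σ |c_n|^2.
Σ |c_n|^2 = 41/2

Expand |f|^2 and use orthogonality of {sin(nx), cos(mx)} on [-π, π]:
  ∫_{-π}^{π} sin(nx)^2 dx = π, ∫ cos(mx)^2 dx = π, and cross terms integrate to 0.
So ∫_{-π}^{π} f(x)^2 dx = 4^2 · π + 5^2 · π = (16 + 25)π.
Divide by 2π: (16 + 25)/2 = 41/2.
By Parseval, this equals Σ |c_n|^2.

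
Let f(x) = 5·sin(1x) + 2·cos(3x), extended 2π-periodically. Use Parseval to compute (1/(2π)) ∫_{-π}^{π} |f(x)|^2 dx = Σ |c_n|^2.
Σ |c_n|^2 = 29/2

Expand |f|^2 and use orthogonality of {sin(nx), cos(mx)} on [-π, π]:
  ∫_{-π}^{π} sin(nx)^2 dx = π, ∫ cos(mx)^2 dx = π, and cross terms integrate to 0.
So ∫_{-π}^{π} f(x)^2 dx = 5^2 · π + 2^2 · π = (25 + 4)π.
Divide by 2π: (25 + 4)/2 = 29/2.
By Parseval, this equals Σ |c_n|^2.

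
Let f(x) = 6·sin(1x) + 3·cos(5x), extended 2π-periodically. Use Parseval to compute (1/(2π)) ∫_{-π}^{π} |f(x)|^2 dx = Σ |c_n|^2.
Σ |c_n|^2 = 45/2

Expand |f|^2 and use orthogonality of {sin(nx), cos(mx)} on [-π, π]:
  ∫_{-π}^{π} sin(nx)^2 dx = π, ∫ cos(mx)^2 dx = π, and cross terms integrate to 0.
So ∫_{-π}^{π} f(x)^2 dx = 6^2 · π + 3^2 · π = (36 + 9)π.
Divide by 2π: (36 + 9)/2 = 45/2.
By Parseval, this equals Σ |c_n|^2.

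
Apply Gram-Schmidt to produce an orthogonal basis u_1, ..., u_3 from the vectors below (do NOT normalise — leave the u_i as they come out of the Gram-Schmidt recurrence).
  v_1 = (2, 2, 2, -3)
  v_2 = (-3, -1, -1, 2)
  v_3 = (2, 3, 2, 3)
Orthogonal basis:
  u_1 = (2, 2, 2, -3)
  u_2 = (-31/21, 11/21, 11/21, -2/7)
  u_3 = (53/59, 162/59, 103/59, 212/59)

Apply the Gram-Schmidt recurrence
  u_1 = v_1
  u_i = v_i − Σ_{j<i} ((v_i · u_j) / (u_j · u_j)) · u_j.

Step by step this gives:
  u_1 = (2, 2, 2, -3)
  u_2 = (-31/21, 11/21, 11/21, -2/7)
  u_3 = (53/59, 162/59, 103/59, 212/59)

Orthogonality check:
  u_2 · u_1 = 0 (should be 0)
  u_3 · u_1 = 0 (should be 0)
  u_3 · u_2 = 0 (should be 0)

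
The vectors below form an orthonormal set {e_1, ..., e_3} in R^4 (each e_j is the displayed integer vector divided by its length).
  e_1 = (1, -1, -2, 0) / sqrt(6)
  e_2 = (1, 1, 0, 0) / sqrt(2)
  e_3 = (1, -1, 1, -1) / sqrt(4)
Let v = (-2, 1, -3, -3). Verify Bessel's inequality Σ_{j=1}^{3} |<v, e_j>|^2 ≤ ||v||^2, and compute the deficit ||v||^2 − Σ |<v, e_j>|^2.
Σ |<v, e_j>|^2 = 17/4; ||v||^2 = 23; deficit = 75/4

Write each e_j = u_j / sqrt(<u_j, u_j>) where u_j is the displayed integer vector. Then <v, e_j> = <v, u_j> / sqrt(<u_j, u_j>), so |<v, e_j>|^2 = <v, u_j>^2 / <u_j, u_j>.
Coefficients: <v, e_1> = 3/sqrt(6), <v, e_2> = -1/sqrt(2), <v, e_3> = -3/sqrt(4).
Square and sum: Σ |<v, e_j>|^2 = 17/4.
Compute ||v||^2 = v·v = 23.
Deficit = 23 − 17/4 = 75/4 ≥ 0, confirming Bessel's inequality. (The deficit equals ||v − Σ <v,e_j> e_j||^2, the squared distance from v to span{e_j}.)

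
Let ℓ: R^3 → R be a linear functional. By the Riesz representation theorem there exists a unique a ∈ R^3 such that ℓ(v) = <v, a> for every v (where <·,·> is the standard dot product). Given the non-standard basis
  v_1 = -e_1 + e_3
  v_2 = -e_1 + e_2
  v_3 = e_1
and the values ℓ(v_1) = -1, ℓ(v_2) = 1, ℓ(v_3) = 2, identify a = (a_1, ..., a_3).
a = (2, 3, 1)

Write a = (a_1, ..., a_3) in the standard basis. For each basis vector v_i, ℓ(v_i) = <v_i, a> is a linear equation in the a_j's. Collect the n equations into a matrix system V a = ℓ, where row i of V is v_i (expressed in the standard basis). Since V is invertible (lower-triangular with 1s on the diagonal, up to permutation), solve by back-substitution:
  V =
[[-1, 0, 1],
 [-1, 1, 0],
 [1, 0, 0]]
  V a = (-1, 1, 2)
Solving gives a = (2, 3, 1).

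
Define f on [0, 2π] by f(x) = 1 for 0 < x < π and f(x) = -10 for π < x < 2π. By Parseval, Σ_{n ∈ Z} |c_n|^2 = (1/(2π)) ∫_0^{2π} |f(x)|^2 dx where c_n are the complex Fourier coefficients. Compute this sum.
Σ |c_n|^2 = 101/2

Parseval equates the L^2 energy of f (normalised by 1/(2π)) with the ℓ^2 sum of its Fourier coefficients: (1/(2π)) ∫_0^{2π} |f|^2 = Σ |c_n|^2.
Compute the left side: (1/(2π)) [∫_0^π 1^2 dx + ∫_π^{2π} (-10)^2 dx] = (1/(2π)) · (1π + 100π) = (1 + 100)/2 = 101/2.
So Σ_{n ∈ Z} |c_n|^2 = 101/2.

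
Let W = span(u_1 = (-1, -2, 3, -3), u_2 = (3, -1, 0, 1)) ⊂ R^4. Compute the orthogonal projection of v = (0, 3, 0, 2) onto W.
proj_W(v) = (-77/237, 343/237, -136/79, 337/237)

Set up U = [u_1 | ... | u_2] ∈ R^(4×2). The projector onto W = col(U) is P = U (U^T U)^(-1) U^T.
Compute U^T U =
  [23, -4]
  [-4, 11],
and U^T v = (-12, -1).
Solve U^T U · c = U^T v for the coefficients: c = (-136/237, -71/237). The projection is proj_W(v) = U c.
Check: (v - proj_W(v)) · u_1 = 0  (should be 0).
Check: (v - proj_W(v)) · u_2 = 0  (should be 0).
Result: proj_W(v) = (-77/237, 343/237, -136/79, 337/237).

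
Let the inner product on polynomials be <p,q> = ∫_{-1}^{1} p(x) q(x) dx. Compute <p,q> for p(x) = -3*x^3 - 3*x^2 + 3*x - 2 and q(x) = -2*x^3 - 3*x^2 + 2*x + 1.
<p,q> = 88/35

Expand the product: p(x)·q(x) = 6*x^6 + 15*x^5 - 3*x^4 - 14*x^3 + 9*x^2 - x - 2.
∫_{-1}^{1} of each monomial x^k gives [2/(k+1) if k even, 0 if k odd]. Integrating term-by-term (or equivalently evaluating the antiderivative F(x) = 6*x^7/7 + 5*x^6/2 - 3*x^5/5 - 7*x^4/2 + 3*x^3 - x^2/2 - 2*x at the endpoints):
  F(1) − F(−1) = -17/70 − (-193/70) = 88/35.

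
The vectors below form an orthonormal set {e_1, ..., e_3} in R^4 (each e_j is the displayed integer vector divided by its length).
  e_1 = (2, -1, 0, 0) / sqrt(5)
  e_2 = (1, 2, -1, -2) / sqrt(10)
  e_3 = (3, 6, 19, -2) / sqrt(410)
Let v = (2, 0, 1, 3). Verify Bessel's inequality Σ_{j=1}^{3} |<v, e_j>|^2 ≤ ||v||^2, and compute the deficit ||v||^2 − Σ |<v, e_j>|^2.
Σ |<v, e_j>|^2 = 1349/205; ||v||^2 = 14; deficit = 1521/205

Write each e_j = u_j / sqrt(<u_j, u_j>) where u_j is the displayed integer vector. Then <v, e_j> = <v, u_j> / sqrt(<u_j, u_j>), so |<v, e_j>|^2 = <v, u_j>^2 / <u_j, u_j>.
Coefficients: <v, e_1> = 4/sqrt(5), <v, e_2> = -5/sqrt(10), <v, e_3> = 19/sqrt(410).
Square and sum: Σ |<v, e_j>|^2 = 1349/205.
Compute ||v||^2 = v·v = 14.
Deficit = 14 − 1349/205 = 1521/205 ≥ 0, confirming Bessel's inequality. (The deficit equals ||v − Σ <v,e_j> e_j||^2, the squared distance from v to span{e_j}.)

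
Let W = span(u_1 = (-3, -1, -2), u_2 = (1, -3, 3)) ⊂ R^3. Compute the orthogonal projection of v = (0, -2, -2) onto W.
proj_W(v) = (-153/115, -111/115, -12/23)

Set up U = [u_1 | ... | u_2] ∈ R^(3×2). The projector onto W = col(U) is P = U (U^T U)^(-1) U^T.
Compute U^T U =
  [14, -6]
  [-6, 19],
and U^T v = (6, 0).
Solve U^T U · c = U^T v for the coefficients: c = (57/115, 18/115). The projection is proj_W(v) = U c.
Check: (v - proj_W(v)) · u_1 = 0  (should be 0).
Check: (v - proj_W(v)) · u_2 = 0  (should be 0).
Result: proj_W(v) = (-153/115, -111/115, -12/23).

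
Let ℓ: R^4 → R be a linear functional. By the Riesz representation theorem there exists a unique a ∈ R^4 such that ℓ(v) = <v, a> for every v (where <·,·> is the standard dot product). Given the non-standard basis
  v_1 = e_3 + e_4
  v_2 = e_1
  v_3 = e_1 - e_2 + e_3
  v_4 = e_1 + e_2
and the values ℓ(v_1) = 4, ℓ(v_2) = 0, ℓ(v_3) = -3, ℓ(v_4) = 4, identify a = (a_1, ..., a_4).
a = (0, 4, 1, 3)

Write a = (a_1, ..., a_4) in the standard basis. For each basis vector v_i, ℓ(v_i) = <v_i, a> is a linear equation in the a_j's. Collect the n equations into a matrix system V a = ℓ, where row i of V is v_i (expressed in the standard basis). Since V is invertible (lower-triangular with 1s on the diagonal, up to permutation), solve by back-substitution:
  V =
[[0, 0, 1, 1],
 [1, 0, 0, 0],
 [1, -1, 1, 0],
 [1, 1, 0, 0]]
  V a = (4, 0, -3, 4)
Solving gives a = (0, 4, 1, 3).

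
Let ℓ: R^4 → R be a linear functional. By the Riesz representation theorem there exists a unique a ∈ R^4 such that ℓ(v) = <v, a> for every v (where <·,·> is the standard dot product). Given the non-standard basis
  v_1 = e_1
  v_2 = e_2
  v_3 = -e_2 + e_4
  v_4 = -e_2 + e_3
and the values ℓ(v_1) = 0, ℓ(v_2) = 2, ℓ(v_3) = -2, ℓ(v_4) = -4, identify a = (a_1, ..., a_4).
a = (0, 2, -2, 0)

Write a = (a_1, ..., a_4) in the standard basis. For each basis vector v_i, ℓ(v_i) = <v_i, a> is a linear equation in the a_j's. Collect the n equations into a matrix system V a = ℓ, where row i of V is v_i (expressed in the standard basis). Since V is invertible (lower-triangular with 1s on the diagonal, up to permutation), solve by back-substitution:
  V =
[[1, 0, 0, 0],
 [0, 1, 0, 0],
 [0, -1, 0, 1],
 [0, -1, 1, 0]]
  V a = (0, 2, -2, -4)
Solving gives a = (0, 2, -2, 0).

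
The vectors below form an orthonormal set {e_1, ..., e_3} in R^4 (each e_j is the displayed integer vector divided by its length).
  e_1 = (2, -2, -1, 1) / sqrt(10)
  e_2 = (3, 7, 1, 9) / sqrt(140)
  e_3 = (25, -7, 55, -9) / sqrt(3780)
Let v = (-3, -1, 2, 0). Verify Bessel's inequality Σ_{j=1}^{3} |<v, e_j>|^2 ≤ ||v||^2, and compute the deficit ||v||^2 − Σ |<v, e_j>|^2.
Σ |<v, e_j>|^2 = 82/15; ||v||^2 = 14; deficit = 128/15

Write each e_j = u_j / sqrt(<u_j, u_j>) where u_j is the displayed integer vector. Then <v, e_j> = <v, u_j> / sqrt(<u_j, u_j>), so |<v, e_j>|^2 = <v, u_j>^2 / <u_j, u_j>.
Coefficients: <v, e_1> = -6/sqrt(10), <v, e_2> = -14/sqrt(140), <v, e_3> = 42/sqrt(3780).
Square and sum: Σ |<v, e_j>|^2 = 82/15.
Compute ||v||^2 = v·v = 14.
Deficit = 14 − 82/15 = 128/15 ≥ 0, confirming Bessel's inequality. (The deficit equals ||v − Σ <v,e_j> e_j||^2, the squared distance from v to span{e_j}.)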